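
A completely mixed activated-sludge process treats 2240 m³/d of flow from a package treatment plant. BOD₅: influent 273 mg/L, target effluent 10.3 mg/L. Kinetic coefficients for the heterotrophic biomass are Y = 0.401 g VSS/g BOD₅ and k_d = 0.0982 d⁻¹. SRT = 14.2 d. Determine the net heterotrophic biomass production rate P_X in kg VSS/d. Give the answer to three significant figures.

Y_obs = Y / (1 + k_d θ_c) = 0.401 / (1 + 0.0982 × 14.2) = 0.401 / 2.394 = 0.1675.
Q·(S₀ − S) = 2240 × (273 − 10.3) × 10⁻³ = 588.4 kg/d removed.
So the net sludge growth is P_X = 0.1675 × 588.4 = 98.55 kg VSS/d.

P_X ≈ 98.5 kg VSS/d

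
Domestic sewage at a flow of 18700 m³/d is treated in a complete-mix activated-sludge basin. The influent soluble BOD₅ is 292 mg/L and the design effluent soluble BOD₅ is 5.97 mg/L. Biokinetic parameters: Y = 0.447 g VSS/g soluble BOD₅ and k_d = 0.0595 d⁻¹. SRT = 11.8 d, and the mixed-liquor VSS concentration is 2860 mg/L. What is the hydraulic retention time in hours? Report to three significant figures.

τ ≈ 7.44 h

Rearranging the biomass balance for a CMAS with decay, V = Y·Q·ΔS·θ_c / [X·(1+k_d θ_c)] = 0.447 × 18700 × (292 − 5.97) × 11.8 / [2860 × (1 + 0.0595 × 11.8)] = 2.82×10^7 / 4868 = 5796 m³.
Hydraulic retention time τ = V/Q = 5796 / 18700 = 0.3099 d = 7.438 h.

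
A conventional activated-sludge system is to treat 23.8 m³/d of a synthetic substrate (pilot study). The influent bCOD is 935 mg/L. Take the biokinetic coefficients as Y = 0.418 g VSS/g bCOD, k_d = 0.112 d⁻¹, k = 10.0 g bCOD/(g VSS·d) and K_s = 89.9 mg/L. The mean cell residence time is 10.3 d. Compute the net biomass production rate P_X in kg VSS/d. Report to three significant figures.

P_X ≈ 4.30 kg VSS/d

Effluent substrate depends only on kinetics and SRT: S = K_s(1 + k_d θ_c) / [θ_c(Yk − k_d) − 1] = 89.9 × (1 + 0.112 × 10.3) / [10.3 × (0.418 × 10.0 − 0.112) − 1] = 193.6 / 40.90 = 4.734 mg/L.
Y_obs = Y / (1 + k_d θ_c) = 0.418 / (1 + 0.112 × 10.3) = 0.418 / 2.154 = 0.1941.
Substrate removed = Q·(S₀ − S) = 23.8 m³/d × (935 − 4.73) g/m³ = 2.21×10^4 g/d = 22.14 kg/d.
Biomass produced: P_X = Y_obs·Q·ΔS = 0.1941 × 22.14 ≈ 4.297 kg VSS/d.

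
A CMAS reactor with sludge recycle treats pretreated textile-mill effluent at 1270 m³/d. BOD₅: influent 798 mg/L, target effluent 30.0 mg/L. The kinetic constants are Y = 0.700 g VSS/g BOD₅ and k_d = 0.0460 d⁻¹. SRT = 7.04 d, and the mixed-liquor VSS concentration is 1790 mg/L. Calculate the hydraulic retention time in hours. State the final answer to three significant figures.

τ ≈ 38.3 h

Rearranging the biomass balance for a CMAS with decay, V = Y·Q·ΔS·θ_c / [X·(1+k_d θ_c)] = 0.700 × 1270 × (798 − 30.0) × 7.04 / [1790 × (1 + 0.0460 × 7.04)] = 4.81×10^6 / 2370 = 2028 m³.
Hydraulic retention time τ = V/Q = 2028 / 1270 = 1.597 d = 38.33 h.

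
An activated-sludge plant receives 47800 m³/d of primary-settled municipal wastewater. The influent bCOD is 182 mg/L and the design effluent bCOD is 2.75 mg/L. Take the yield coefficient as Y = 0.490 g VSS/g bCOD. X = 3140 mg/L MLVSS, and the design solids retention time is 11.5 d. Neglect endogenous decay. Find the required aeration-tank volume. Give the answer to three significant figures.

With k_d = 0 the design equation reduces to V = Y Q (S₀−S) θ_c / X = 0.490 × 47800 × (182 − 2.75) × 11.5 / 3140 = 15376 m³.

V ≈ 15400 m³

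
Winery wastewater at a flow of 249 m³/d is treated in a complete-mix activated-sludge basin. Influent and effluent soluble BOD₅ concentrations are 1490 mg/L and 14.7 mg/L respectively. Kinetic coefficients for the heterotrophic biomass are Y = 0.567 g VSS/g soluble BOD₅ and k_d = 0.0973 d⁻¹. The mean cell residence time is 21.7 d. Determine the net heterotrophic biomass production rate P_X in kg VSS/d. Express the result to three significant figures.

P_X ≈ 66.9 kg VSS/d

Y_obs = Y / (1 + k_d θ_c) = 0.567 / (1 + 0.0973 × 21.7) = 0.567 / 3.111 = 0.1822.
ΔS = 1490 − 14.7 = 1475 mg/L, so the substrate removal rate is 249 × 1475/1000 = 367.3 kg soluble BOD₅/d.
So the net sludge growth is P_X = 0.1822 × 367.3 = 66.94 kg VSS/d.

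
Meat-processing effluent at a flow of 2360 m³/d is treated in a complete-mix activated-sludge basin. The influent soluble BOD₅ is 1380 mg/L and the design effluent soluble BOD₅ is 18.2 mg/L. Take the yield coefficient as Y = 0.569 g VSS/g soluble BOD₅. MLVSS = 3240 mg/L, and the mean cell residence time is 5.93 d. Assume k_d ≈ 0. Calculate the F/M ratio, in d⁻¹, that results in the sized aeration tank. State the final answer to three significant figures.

F/M ≈ 0.300 d⁻¹

Biomass mass balance (decay neglected): V·X = Y·Q·(S₀ − S)·θ_c, so V = 0.569 × 2360 × (1380 − 18.2) × 5.93 / 3240 = 3347 m³.
F/M = Q·S₀ / (V·X) = 2360 × 1380 / (3347 × 3240) = 0.3003 g soluble BOD₅·(g VSS·d)⁻¹.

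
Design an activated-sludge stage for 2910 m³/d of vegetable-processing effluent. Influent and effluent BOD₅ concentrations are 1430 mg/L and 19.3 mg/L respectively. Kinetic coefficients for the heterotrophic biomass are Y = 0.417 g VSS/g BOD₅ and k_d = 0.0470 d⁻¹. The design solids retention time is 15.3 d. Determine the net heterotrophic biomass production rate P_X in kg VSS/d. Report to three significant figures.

The observed yield is Y_obs = Y/(1 + k_d·θ_c) = 0.417 / (1 + 0.0470 × 15.3) = 0.417 / 1.719 = 0.2426 g VSS per g BOD₅ removed.
Substrate removed = Q·(S₀ − S) = 2910 m³/d × (1430 − 19.3) g/m³ = 4.11×10^6 g/d = 4105 kg/d.
Net biomass production P_X = Y_obs × Q·(S₀ − S) = 0.2426 × 4105 = 995.8 kg VSS/d.

P_X ≈ 996 kg VSS/d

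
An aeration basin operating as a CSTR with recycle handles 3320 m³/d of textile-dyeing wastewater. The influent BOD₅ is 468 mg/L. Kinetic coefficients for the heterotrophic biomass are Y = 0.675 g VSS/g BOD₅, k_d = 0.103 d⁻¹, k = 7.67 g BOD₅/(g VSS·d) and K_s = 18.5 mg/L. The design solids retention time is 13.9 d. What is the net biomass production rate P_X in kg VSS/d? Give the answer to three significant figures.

Effluent substrate depends only on kinetics and SRT: S = K_s(1 + k_d θ_c) / [θ_c(Yk − k_d) − 1] = 18.5 × (1 + 0.103 × 13.9) / [13.9 × (0.675 × 7.67 − 0.103) − 1] = 44.99 / 69.53 = 0.6470 mg/L.
The observed yield is Y_obs = Y/(1 + k_d·θ_c) = 0.675 / (1 + 0.103 × 13.9) = 0.675 / 2.432 = 0.2776 g VSS per g BOD₅ removed.
Q·(S₀ − S) = 3320 × (468 − 0.647) × 10⁻³ = 1552 kg/d removed.
So the net sludge growth is P_X = 0.2776 × 1552 = 430.7 kg VSS/d.

P_X ≈ 431 kg VSS/d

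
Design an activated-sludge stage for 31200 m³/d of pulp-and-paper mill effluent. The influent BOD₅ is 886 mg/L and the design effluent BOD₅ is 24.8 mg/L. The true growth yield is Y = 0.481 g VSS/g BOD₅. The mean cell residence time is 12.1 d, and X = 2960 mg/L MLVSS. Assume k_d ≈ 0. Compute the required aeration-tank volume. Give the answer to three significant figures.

V ≈ 52800 m³

With k_d = 0 the design equation reduces to V = Y Q (S₀−S) θ_c / X = 0.481 × 31200 × (886 − 24.8) × 12.1 / 2960 = 52832 m³.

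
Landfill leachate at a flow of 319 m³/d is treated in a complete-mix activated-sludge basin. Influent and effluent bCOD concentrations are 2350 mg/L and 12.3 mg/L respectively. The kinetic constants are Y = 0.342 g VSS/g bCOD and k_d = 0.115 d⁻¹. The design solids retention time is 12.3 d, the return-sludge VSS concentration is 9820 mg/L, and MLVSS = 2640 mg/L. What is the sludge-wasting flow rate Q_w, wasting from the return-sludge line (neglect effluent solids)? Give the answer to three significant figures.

Q_w ≈ 10.8 m³/d

Steady-state biomass mass balance: V·X·(1 + k_d·θ_c) = Y·Q·(S₀ − S)·θ_c, so V = 0.342 × 319 × (2350 − 12.3) × 12.3 / [2640 × (1 + 0.115 × 12.3)] = 3.14×10^6 / 6374 = 492.1 m³.
θ_c = V·X/(Q_w·X_r) when wasting from the recycle, so Q_w = V·X/(θ_c·X_r) = 492.1 × 2640 / (12.3 × 9820) = 10.76 m³/d.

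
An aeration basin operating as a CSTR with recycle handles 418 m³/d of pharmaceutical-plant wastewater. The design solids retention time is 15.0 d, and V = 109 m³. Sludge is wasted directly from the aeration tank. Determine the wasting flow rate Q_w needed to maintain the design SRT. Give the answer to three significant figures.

Q_w ≈ 7.27 m³/d

Wasting from the aeration tank: Q_w = V / θ_c = 109.0 / 15.0 = 7.267 m³/d.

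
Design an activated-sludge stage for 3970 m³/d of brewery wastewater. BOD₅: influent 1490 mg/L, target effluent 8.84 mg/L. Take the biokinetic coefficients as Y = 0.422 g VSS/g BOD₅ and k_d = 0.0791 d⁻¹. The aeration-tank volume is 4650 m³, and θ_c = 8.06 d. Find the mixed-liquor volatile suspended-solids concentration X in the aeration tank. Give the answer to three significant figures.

X ≈ 2630 mg/L

Solving the biomass balance for X: X = Y Q (S₀−S) θ_c / [V (1+k_d θ_c)] = 0.422 × 3970 × (1490 − 8.84) × 8.06 / [4650 × (1 + 0.0791 × 8.06)] = 2627 mg/L.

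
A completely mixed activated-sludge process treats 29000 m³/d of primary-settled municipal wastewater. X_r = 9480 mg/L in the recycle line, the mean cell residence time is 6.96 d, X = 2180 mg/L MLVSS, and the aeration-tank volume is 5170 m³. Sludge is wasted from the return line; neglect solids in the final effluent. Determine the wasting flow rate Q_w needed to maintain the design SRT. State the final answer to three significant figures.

Wasting from the return line (neglecting effluent solids): Q_w = V·X / (θ_c·X_r) = 5170 × 2180 / (6.96 × 9480) = 170.8 m³/d.

Q_w ≈ 171 m³/d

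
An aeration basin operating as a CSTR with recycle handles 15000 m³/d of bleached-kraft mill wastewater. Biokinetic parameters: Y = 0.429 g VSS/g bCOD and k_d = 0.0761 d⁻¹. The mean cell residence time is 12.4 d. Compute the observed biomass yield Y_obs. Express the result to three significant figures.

Y_obs ≈ 0.221 g VSS/g bCOD

Y_obs = Y / (1 + k_d θ_c) = 0.429 / (1 + 0.0761 × 12.4) = 0.429 / 1.944 = 0.2207.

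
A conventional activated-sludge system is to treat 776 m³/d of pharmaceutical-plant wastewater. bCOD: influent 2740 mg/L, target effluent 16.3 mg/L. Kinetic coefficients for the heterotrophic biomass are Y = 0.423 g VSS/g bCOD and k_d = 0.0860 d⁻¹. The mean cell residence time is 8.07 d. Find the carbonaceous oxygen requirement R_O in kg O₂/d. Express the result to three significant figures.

R_O ≈ 1360 kg O₂/d

Correct the yield for decay: Y_obs = Y/(1 + k_d θ_c) = 0.423 / (1 + 0.0860 × 8.07) = 0.423 / 1.694 = 0.2497.
Mass of bCOD removed per day: Q(S₀ − S) = 776 × 2724 g/m³ = 2114 kg/d.
Net sludge production P_X = 0.2497 × 2114 = 527.8 kg VSS/d.
R_O = Q·ΔS − 1.42 P_X = 2114 − 749.4 = 1364 kg O₂/d.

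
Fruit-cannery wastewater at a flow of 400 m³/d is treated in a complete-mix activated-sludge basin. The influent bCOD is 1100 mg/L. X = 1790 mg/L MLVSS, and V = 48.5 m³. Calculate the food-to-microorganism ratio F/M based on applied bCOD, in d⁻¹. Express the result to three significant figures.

F/M = Q·S₀ / (V·X) = 400 × 1100 / (48.50 × 1790) = 5.068 g bCOD·(g VSS·d)⁻¹.

F/M ≈ 5.07 d⁻¹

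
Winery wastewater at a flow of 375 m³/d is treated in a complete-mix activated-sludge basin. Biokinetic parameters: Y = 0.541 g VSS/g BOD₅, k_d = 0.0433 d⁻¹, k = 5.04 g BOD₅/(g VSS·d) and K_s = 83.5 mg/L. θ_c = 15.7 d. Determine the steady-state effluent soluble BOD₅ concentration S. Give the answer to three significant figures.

From the Monod/SRT balance for a CMAS, S = K_s·(1+k_d θ_c)/[θ_c·(Y k − k_d) − 1] = 83.5 × (1 + 0.0433 × 15.7) / [15.7 × (0.541 × 5.04 − 0.0433) − 1] = 140.3 / 41.13 = 3.410 mg/L.

S ≈ 3.41 mg/L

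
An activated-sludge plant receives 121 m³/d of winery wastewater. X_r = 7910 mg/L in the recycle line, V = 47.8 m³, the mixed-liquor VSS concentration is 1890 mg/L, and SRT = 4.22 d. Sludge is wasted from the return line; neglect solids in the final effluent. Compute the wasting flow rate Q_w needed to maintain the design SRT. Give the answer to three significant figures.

Q_w ≈ 2.71 m³/d

Q_w = (V·X)/(θ_c X_r) = 47.80 × 1890 / (4.22 × 7910) = 2.706 m³/d.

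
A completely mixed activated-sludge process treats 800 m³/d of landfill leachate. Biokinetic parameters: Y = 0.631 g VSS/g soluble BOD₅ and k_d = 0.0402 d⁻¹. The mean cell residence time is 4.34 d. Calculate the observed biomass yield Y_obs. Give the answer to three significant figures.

The observed yield is Y_obs = Y/(1 + k_d·θ_c) = 0.631 / (1 + 0.0402 × 4.34) = 0.631 / 1.174 = 0.5373 g VSS per g soluble BOD₅ removed.

Y_obs ≈ 0.537 g VSS/g soluble BOD₅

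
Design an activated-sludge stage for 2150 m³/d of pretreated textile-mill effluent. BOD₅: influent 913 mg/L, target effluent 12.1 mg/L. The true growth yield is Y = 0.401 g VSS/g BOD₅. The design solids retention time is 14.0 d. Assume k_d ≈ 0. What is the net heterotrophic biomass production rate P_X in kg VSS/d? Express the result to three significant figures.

P_X ≈ 777 kg VSS/d

Since k_d ≈ 0, Y_obs = Y = 0.401 g VSS/g BOD₅.
Q·(S₀ − S) = 2150 × (913 − 12.1) × 10⁻³ = 1937 kg/d removed.
Net biomass production P_X = Y_obs × Q·(S₀ − S) = 0.4010 × 1937 = 776.7 kg VSS/d.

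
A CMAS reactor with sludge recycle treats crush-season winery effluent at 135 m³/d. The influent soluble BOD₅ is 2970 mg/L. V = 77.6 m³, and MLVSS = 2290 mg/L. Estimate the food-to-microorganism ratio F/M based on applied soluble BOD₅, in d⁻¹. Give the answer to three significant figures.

Food-to-microorganism ratio F/M = Q S₀ / (V X) = 135 × 2970 / (77.60 × 2290) = 2.256 d⁻¹.

F/M ≈ 2.26 d⁻¹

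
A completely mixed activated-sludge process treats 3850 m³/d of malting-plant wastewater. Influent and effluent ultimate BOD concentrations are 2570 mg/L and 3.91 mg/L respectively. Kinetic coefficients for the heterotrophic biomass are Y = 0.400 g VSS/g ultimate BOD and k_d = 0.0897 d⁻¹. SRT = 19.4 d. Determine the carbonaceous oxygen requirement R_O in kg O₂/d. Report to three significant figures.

R_O ≈ 7830 kg O₂/d

Observed yield with endogenous decay: Y_obs = Y / (1 + k_d·θ_c) = 0.400 / (1 + 0.0897 × 19.4) = 0.400 / 2.740 = 0.1460 g VSS/g ultimate BOD.
Mass of ultimate BOD removed per day: Q(S₀ − S) = 3850 × 2566 g/m³ = 9879 kg/d.
Net sludge production P_X = 0.1460 × 9879 = 1442 kg VSS/d.
R_O = Q·(S₀ − S) − 1.42·P_X = 9879 − 1.42 × 1442 = 7832 kg O₂/d.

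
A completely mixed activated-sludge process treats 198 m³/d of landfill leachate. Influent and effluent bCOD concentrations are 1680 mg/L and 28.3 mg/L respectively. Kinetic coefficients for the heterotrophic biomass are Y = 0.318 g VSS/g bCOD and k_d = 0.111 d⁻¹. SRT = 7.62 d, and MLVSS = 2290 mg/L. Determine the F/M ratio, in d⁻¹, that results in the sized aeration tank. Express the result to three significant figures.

F/M ≈ 0.775 d⁻¹

Steady-state biomass mass balance: V·X·(1 + k_d·θ_c) = Y·Q·(S₀ − S)·θ_c, so V = 0.318 × 198 × (1680 − 28.3) × 7.62 / [2290 × (1 + 0.111 × 7.62)] = 7.92×10^5 / 4227 = 187.5 m³.
F/M = Q·S₀ / (V·X) = 198 × 1680 / (187.5 × 2290) = 0.7748 g bCOD·(g VSS·d)⁻¹.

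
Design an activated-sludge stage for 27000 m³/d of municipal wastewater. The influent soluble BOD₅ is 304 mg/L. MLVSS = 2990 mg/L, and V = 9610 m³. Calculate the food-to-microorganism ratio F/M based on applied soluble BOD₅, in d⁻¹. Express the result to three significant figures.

F/M ≈ 0.286 d⁻¹

F/M = applied load / biomass = Q·S₀/(V·X) = 27000 × 304 / (9610 × 2990) = 0.2857 d⁻¹.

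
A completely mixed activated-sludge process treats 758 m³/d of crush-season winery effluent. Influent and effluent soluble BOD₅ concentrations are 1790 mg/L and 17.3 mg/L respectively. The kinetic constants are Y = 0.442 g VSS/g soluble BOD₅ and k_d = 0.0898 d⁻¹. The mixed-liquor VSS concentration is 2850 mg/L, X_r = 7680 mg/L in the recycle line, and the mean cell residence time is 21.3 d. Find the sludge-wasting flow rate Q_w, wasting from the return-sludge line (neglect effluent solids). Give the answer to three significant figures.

Q_w ≈ 26.5 m³/d

Rearranging the biomass balance for a CMAS with decay, V = Y·Q·ΔS·θ_c / [X·(1+k_d θ_c)] = 0.442 × 758 × (1790 − 17.3) × 21.3 / [2850 × (1 + 0.0898 × 21.3)] = 1.27×10^7 / 8301 = 1524 m³.
Q_w = (V·X)/(θ_c X_r) = 1524 × 2850 / (21.3 × 7680) = 26.55 m³/d.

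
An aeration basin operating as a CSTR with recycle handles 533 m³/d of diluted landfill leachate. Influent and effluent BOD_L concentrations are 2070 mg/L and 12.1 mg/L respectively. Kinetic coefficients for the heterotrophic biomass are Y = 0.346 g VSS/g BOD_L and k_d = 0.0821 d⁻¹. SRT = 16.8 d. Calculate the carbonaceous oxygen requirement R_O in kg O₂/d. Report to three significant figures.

R_O ≈ 870 kg O₂/d

The observed yield is Y_obs = Y/(1 + k_d·θ_c) = 0.346 / (1 + 0.0821 × 16.8) = 0.346 / 2.379 = 0.1454 g VSS per g BOD_L removed.
Q·(S₀ − S) = 533 × (2070 − 12.1) × 10⁻³ = 1097 kg/d removed.
Net sludge production P_X = 0.1454 × 1097 = 159.5 kg VSS/d.
Carbonaceous O₂ demand = substrate oxidised − cell-mass equivalent = 1097 − 1.42 × 159.5 = 870.4 kg O₂/d.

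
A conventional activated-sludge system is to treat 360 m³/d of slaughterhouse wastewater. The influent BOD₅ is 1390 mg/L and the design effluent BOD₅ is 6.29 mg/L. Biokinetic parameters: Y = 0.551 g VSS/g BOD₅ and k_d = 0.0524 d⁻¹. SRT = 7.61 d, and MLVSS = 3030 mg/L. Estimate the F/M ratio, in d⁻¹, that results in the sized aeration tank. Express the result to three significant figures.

Steady-state biomass mass balance: V·X·(1 + k_d·θ_c) = Y·Q·(S₀ − S)·θ_c, so V = 0.551 × 360 × (1390 − 6.29) × 7.61 / [3030 × (1 + 0.0524 × 7.61)] = 2.09×10^6 / 4238 = 492.8 m³.
Food-to-microorganism ratio F/M = Q S₀ / (V X) = 360 × 1390 / (492.8 × 3030) = 0.3351 d⁻¹.

F/M ≈ 0.335 d⁻¹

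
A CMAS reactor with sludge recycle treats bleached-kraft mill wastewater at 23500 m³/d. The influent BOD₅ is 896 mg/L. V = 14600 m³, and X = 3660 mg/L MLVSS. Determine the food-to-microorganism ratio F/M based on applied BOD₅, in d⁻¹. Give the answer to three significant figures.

F/M ≈ 0.394 d⁻¹

Food-to-microorganism ratio F/M = Q S₀ / (V X) = 23500 × 896 / (14600 × 3660) = 0.3940 d⁻¹.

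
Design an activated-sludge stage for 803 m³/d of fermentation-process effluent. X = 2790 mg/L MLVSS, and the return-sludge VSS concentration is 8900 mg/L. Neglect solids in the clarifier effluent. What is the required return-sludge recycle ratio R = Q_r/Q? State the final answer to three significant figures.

R ≈ 0.457

R = Q_r/Q = X/(X_r − X) = 2790 / (8900 − 2790) = 0.4566.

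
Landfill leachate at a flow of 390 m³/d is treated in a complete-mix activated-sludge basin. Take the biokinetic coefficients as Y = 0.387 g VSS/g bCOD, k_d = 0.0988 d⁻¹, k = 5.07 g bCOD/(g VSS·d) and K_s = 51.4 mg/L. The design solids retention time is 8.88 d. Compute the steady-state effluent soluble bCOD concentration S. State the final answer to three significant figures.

S ≈ 6.21 mg/L

Effluent substrate depends only on kinetics and SRT: S = K_s(1 + k_d θ_c) / [θ_c(Yk − k_d) − 1] = 51.4 × (1 + 0.0988 × 8.88) / [8.88 × (0.387 × 5.07 − 0.0988) − 1] = 96.50 / 15.55 = 6.207 mg/L.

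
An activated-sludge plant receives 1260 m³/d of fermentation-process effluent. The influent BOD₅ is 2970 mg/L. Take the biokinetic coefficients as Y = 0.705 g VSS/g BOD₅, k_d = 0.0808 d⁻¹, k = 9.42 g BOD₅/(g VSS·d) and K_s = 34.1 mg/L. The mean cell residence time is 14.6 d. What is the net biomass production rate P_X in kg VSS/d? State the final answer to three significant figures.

Effluent substrate depends only on kinetics and SRT: S = K_s(1 + k_d θ_c) / [θ_c(Yk − k_d) − 1] = 34.1 × (1 + 0.0808 × 14.6) / [14.6 × (0.705 × 9.42 − 0.0808) − 1] = 74.33 / 94.78 = 0.7842 mg/L.
The observed yield is Y_obs = Y/(1 + k_d·θ_c) = 0.705 / (1 + 0.0808 × 14.6) = 0.705 / 2.180 = 0.3234 g VSS per g BOD₅ removed.
Q·(S₀ − S) = 1260 × (2970 − 0.784) × 10⁻³ = 3741 kg/d removed.
So the net sludge growth is P_X = 0.3234 × 3741 = 1210 kg VSS/d.

P_X ≈ 1210 kg VSS/d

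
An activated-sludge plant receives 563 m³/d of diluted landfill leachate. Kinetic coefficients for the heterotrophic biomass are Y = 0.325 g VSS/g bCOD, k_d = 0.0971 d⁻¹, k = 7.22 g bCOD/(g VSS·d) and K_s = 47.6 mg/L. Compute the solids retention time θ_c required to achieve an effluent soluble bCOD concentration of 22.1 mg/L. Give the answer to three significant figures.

Specific growth rate at S = 22.1 mg/L: μ = YkS/(K_s+S) = 0.325·7.22·22.1/(47.6+22.1) = 0.7440 d⁻¹.
1/θ_c = 0.7440 − 0.0971 = 0.6469 d⁻¹, so θ_c = 1.546 d.

θ_c ≈ 1.55 d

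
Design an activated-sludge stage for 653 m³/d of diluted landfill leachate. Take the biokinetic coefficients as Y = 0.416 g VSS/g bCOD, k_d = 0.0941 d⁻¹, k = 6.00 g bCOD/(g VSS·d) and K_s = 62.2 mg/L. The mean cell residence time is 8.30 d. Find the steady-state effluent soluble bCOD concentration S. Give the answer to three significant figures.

From the Monod/SRT balance for a CMAS, S = K_s·(1+k_d θ_c)/[θ_c·(Y k − k_d) − 1] = 62.2 × (1 + 0.0941 × 8.30) / [8.30 × (0.416 × 6.00 − 0.0941) − 1] = 110.8 / 18.94 = 5.850 mg/L.

S ≈ 5.85 mg/L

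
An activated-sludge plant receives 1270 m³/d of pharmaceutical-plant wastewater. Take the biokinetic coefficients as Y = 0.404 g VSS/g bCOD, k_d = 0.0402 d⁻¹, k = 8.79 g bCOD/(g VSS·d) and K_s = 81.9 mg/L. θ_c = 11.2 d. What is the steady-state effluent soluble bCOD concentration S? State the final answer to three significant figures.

S ≈ 3.10 mg/L

For a completely mixed reactor with recycle the Lawrence–McCarty relation gives S = K_s·(1 + k_d·θ_c) / [θ_c·(Y·k − k_d) − 1] = 81.9 × (1 + 0.0402 × 11.2) / [11.2 × (0.404 × 8.79 − 0.0402) − 1] = 118.8 / 38.32 = 3.099 mg/L.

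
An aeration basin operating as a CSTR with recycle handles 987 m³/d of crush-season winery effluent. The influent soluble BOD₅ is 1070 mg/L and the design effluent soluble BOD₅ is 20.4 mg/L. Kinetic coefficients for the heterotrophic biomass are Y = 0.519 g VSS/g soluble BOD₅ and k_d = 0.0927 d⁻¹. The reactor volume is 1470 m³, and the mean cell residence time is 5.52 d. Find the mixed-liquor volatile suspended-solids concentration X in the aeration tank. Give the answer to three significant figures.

X ≈ 1340 mg/L

X = Y·Q·ΔS·θ_c / [V·(1 + k_d θ_c)] = 0.519 × 987 × (1070 − 20.4) × 5.52 / [1470 × (1 + 0.0927 × 5.52)] = 1336 mg/L.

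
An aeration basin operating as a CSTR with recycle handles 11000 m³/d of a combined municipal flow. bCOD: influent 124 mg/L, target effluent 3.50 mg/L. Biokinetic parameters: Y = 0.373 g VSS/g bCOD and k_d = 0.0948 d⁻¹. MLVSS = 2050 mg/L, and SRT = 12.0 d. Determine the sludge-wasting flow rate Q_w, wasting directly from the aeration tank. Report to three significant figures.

Q_w ≈ 113 m³/d

Steady-state biomass mass balance: V·X·(1 + k_d·θ_c) = Y·Q·(S₀ − S)·θ_c, so V = 0.373 × 11000 × (124 − 3.50) × 12.0 / [2050 × (1 + 0.0948 × 12.0)] = 5.93×10^6 / 4382 = 1354 m³.
Wasting from the aeration tank: Q_w = V / θ_c = 1354 / 12.0 = 112.8 m³/d.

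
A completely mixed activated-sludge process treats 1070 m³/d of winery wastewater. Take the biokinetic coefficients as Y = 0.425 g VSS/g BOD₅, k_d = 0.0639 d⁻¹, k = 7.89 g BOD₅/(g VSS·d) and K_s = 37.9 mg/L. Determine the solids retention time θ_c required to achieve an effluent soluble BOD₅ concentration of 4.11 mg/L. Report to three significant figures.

Specific growth rate at S = 4.11 mg/L: μ = YkS/(K_s+S) = 0.425·7.89·4.11/(37.9+4.11) = 0.3281 d⁻¹.
1/θ_c = 0.3281 − 0.0639 = 0.2642 d⁻¹, so θ_c = 3.786 d.

θ_c ≈ 3.79 d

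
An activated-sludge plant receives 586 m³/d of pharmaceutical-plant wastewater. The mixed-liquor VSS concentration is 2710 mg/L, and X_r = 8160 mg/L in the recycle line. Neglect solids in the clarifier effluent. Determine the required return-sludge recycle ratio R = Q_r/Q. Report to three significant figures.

R ≈ 0.497

R = Q_r/Q = X/(X_r − X) = 2710 / (8160 − 2710) = 0.4972.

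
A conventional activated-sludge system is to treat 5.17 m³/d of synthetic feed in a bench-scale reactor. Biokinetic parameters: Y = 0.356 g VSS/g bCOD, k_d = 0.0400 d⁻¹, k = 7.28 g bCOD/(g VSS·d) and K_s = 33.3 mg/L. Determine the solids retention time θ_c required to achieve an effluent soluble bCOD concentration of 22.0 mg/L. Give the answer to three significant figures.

θ_c ≈ 1.01 d

From 1/θ_c = Y·k·S/(K_s + S) − k_d: Y·k·S/(K_s+S) = 0.356 × 7.28 × 22.0 / (33.3 + 22.0) = 1.031 d⁻¹.
Then 1/θ_c = μ − k_d = 1.031 − 0.0400 = 0.9910 d⁻¹, giving θ_c = 1.009 d.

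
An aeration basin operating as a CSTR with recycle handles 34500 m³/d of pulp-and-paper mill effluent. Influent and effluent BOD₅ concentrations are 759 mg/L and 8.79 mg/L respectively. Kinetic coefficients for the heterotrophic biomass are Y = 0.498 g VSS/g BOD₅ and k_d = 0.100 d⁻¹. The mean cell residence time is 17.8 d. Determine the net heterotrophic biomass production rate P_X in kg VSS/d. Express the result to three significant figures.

Observed yield with endogenous decay: Y_obs = Y / (1 + k_d·θ_c) = 0.498 / (1 + 0.100 × 17.8) = 0.498 / 2.780 = 0.1791 g VSS/g BOD₅.
Mass of BOD₅ removed per day: Q(S₀ − S) = 34500 × 750.2 g/m³ = 25882 kg/d.
Biomass produced: P_X = Y_obs·Q·ΔS = 0.1791 × 25882 ≈ 4636 kg VSS/d.

P_X ≈ 4640 kg VSS/d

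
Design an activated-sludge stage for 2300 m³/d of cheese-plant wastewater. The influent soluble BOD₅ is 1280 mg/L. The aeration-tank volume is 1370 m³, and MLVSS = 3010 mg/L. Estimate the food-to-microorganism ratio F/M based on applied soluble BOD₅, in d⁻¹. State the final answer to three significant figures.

F/M ≈ 0.714 d⁻¹

F/M = Q·S₀ / (V·X) = 2300 × 1280 / (1370 × 3010) = 0.7139 g soluble BOD₅·(g VSS·d)⁻¹.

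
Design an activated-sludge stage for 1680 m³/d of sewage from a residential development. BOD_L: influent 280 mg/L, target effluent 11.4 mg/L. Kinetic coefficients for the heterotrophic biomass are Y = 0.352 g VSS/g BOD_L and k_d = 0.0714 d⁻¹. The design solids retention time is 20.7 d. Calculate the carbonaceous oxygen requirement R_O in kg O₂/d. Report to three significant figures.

The observed yield is Y_obs = Y/(1 + k_d·θ_c) = 0.352 / (1 + 0.0714 × 20.7) = 0.352 / 2.478 = 0.1421 g VSS per g BOD_L removed.
Q·(S₀ − S) = 1680 × (280 − 11.4) × 10⁻³ = 451.2 kg/d removed.
Net sludge production P_X = 0.1421 × 451.2 = 64.10 kg VSS/d.
R_O = Q·(S₀ − S) − 1.42·P_X = 451.2 − 1.42 × 64.10 = 360.2 kg O₂/d.

R_O ≈ 360 kg O₂/d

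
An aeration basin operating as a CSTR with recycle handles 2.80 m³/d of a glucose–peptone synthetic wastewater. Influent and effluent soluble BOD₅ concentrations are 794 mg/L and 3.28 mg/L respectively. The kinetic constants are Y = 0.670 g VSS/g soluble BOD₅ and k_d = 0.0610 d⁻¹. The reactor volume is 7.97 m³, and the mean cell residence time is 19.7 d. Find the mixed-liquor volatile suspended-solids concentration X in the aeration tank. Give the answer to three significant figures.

X ≈ 1670 mg/L

X = Y·Q·ΔS·θ_c / [V·(1 + k_d θ_c)] = 0.670 × 2.80 × (794 − 3.28) × 19.7 / [7.97 × (1 + 0.0610 × 19.7)] = 1665 mg/L.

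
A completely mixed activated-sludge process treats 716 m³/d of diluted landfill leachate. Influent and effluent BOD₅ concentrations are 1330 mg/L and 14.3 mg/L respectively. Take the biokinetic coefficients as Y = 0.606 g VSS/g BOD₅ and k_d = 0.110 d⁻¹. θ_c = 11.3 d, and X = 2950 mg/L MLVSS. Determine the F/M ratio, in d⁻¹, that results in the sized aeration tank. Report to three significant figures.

Rearranging the biomass balance for a CMAS with decay, V = Y·Q·ΔS·θ_c / [X·(1+k_d θ_c)] = 0.606 × 716 × (1330 − 14.3) × 11.3 / [2950 × (1 + 0.110 × 11.3)] = 6.45×10^6 / 6617 = 974.9 m³.
F/M = applied load / biomass = Q·S₀/(V·X) = 716 × 1330 / (974.9 × 2950) = 0.3311 d⁻¹.

F/M ≈ 0.331 d⁻¹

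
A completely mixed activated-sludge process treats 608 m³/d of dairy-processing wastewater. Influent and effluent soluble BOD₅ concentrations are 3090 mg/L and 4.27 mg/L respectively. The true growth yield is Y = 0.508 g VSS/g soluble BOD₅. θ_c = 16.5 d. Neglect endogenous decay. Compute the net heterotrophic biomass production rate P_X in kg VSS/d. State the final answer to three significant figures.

P_X ≈ 953 kg VSS/d

Since k_d ≈ 0, Y_obs = Y = 0.508 g VSS/g soluble BOD₅.
Q·(S₀ − S) = 608 × (3090 − 4.27) × 10⁻³ = 1876 kg/d removed.
P_X = Y_obs · Q(S₀ − S) = 0.5080 × 1876 = 953.1 kg VSS/d.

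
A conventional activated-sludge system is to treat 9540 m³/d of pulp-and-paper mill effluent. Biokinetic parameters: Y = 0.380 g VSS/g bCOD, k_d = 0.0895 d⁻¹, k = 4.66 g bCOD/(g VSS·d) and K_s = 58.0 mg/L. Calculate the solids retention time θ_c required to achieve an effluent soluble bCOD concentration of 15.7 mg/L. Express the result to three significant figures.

θ_c ≈ 3.48 d

From 1/θ_c = Y·k·S/(K_s + S) − k_d: Y·k·S/(K_s+S) = 0.380 × 4.66 × 15.7 / (58.0 + 15.7) = 0.3772 d⁻¹.
1/θ_c = 0.3772 − 0.0895 = 0.2877 d⁻¹, so θ_c = 3.476 d.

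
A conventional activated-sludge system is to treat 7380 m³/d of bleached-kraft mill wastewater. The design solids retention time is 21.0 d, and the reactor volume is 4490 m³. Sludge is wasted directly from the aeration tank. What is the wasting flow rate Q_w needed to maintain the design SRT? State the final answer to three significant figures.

Q_w ≈ 214 m³/d

Wasting from the aeration tank: Q_w = V / θ_c = 4490 / 21.0 = 213.8 m³/d.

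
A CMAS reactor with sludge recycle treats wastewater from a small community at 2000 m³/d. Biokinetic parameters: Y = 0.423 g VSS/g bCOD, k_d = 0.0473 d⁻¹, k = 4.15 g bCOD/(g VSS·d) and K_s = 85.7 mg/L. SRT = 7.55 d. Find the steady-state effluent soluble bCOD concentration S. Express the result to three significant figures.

Effluent substrate depends only on kinetics and SRT: S = K_s(1 + k_d θ_c) / [θ_c(Yk − k_d) − 1] = 85.7 × (1 + 0.0473 × 7.55) / [7.55 × (0.423 × 4.15 − 0.0473) − 1] = 116.3 / 11.90 = 9.776 mg/L.

S ≈ 9.78 mg/L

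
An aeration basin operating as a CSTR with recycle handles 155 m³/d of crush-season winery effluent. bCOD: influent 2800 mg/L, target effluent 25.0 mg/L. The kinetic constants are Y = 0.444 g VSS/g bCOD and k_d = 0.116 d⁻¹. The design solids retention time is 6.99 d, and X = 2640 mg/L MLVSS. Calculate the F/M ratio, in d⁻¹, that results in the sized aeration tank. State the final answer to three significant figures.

F/M ≈ 0.589 d⁻¹

Steady-state biomass mass balance: V·X·(1 + k_d·θ_c) = Y·Q·(S₀ − S)·θ_c, so V = 0.444 × 155 × (2800 − 25.0) × 6.99 / [2640 × (1 + 0.116 × 6.99)] = 1.33×10^6 / 4781 = 279.2 m³.
F/M = applied load / biomass = Q·S₀/(V·X) = 155 × 2800 / (279.2 × 2640) = 0.5887 d⁻¹.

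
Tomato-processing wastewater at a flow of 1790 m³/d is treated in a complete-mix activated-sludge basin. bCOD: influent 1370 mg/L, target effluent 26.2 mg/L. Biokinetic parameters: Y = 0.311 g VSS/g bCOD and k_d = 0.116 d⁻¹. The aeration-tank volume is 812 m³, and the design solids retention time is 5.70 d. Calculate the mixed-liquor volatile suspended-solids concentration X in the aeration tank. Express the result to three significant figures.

Solving the biomass balance for X: X = Y Q (S₀−S) θ_c / [V (1+k_d θ_c)] = 0.311 × 1790 × (1370 − 26.2) × 5.70 / [812 × (1 + 0.116 × 5.70)] = 3161 mg/L.

X ≈ 3160 mg/L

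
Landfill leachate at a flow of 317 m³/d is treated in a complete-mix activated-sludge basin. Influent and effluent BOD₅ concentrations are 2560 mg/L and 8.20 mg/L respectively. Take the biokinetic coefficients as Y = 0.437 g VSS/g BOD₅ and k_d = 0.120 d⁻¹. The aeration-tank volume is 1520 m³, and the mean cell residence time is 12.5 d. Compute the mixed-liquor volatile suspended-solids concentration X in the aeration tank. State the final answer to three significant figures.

From V·X·(1 + k_d·θ_c) = Y·Q·(S₀ − S)·θ_c: X = 0.437 × 317 × (2560 − 8.20) × 12.5 / [1520 × (1 + 0.120 × 12.5)] = 1163 mg/L.

X ≈ 1160 mg/L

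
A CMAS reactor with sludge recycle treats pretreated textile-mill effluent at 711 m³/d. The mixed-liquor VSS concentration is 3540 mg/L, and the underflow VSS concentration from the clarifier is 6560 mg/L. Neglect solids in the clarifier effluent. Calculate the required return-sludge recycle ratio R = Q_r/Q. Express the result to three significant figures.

R ≈ 1.17

Solids balance on the clarifier gives (1+R)X = R·X_r, so R = X/(X_r − X) = 3540 / (6560 − 3540) = 1.172.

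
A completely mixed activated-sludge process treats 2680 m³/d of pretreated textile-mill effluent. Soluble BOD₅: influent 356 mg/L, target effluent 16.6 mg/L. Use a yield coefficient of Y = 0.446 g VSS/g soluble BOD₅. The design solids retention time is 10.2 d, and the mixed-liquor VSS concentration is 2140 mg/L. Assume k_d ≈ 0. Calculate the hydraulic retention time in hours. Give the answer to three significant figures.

τ ≈ 17.3 h

V·X = Y·Q·ΔS·θ_c gives V = 0.446 × 2680 × (356 − 16.6) × 10.2 / 2140 = 1934 m³.
τ = V/Q = 1934/2680 = 0.7215 d, or 17.32 h.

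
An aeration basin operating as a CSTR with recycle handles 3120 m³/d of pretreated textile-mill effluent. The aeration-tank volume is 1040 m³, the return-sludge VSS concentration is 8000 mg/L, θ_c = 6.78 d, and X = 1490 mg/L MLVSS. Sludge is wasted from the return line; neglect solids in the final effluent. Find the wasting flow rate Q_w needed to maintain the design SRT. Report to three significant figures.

Q_w ≈ 28.6 m³/d

Wasting from the return line (neglecting effluent solids): Q_w = V·X / (θ_c·X_r) = 1040 × 1490 / (6.78 × 8000) = 28.57 m³/d.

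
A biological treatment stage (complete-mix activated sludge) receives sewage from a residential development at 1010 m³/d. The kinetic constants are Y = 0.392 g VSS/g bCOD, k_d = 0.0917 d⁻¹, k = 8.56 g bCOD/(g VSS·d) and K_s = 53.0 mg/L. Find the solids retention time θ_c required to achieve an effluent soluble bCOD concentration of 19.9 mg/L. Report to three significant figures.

At the target effluent, Y k S/(K_s+S) = 0.392×8.56×19.9/72.90 = 0.9160 d⁻¹.
Then 1/θ_c = μ − k_d = 0.9160 − 0.0917 = 0.8243 d⁻¹, giving θ_c = 1.213 d.

θ_c ≈ 1.21 d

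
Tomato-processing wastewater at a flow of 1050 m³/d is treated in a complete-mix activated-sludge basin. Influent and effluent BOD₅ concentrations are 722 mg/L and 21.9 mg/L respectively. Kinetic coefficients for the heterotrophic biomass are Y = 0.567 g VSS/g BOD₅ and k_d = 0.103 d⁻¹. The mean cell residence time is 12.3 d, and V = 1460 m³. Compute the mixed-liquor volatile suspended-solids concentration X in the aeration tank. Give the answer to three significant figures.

X = Y·Q·ΔS·θ_c / [V·(1 + k_d θ_c)] = 0.567 × 1050 × (722 − 21.9) × 12.3 / [1460 × (1 + 0.103 × 12.3)] = 1549 mg/L.

X ≈ 1550 mg/L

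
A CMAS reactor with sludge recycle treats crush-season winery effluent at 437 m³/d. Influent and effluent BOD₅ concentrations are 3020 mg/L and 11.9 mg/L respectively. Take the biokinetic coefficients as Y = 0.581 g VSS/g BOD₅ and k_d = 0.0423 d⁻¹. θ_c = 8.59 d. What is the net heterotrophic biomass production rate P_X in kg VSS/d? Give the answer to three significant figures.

P_X ≈ 560 kg VSS/d

Y_obs = Y / (1 + k_d θ_c) = 0.581 / (1 + 0.0423 × 8.59) = 0.581 / 1.363 = 0.4262.
Substrate removed = Q·(S₀ − S) = 437 m³/d × (3020 − 11.9) g/m³ = 1.31×10^6 g/d = 1315 kg/d.
Net biomass production P_X = Y_obs × Q·(S₀ − S) = 0.4262 × 1315 = 560.2 kg VSS/d.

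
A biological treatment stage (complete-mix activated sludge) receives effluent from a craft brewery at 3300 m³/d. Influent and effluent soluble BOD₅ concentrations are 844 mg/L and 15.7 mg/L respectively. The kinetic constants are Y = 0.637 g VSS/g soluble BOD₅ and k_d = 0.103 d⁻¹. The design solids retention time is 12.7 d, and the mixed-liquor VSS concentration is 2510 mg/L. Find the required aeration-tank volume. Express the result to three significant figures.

From the SRT design equation V = Y Q (S₀−S) θ_c / [X (1 + k_d θ_c)] = 0.637 × 3300 × (844 − 15.7) × 12.7 / [2510 × (1 + 0.103 × 12.7)] = 2.21×10^7 / 5793 = 3817 m³.

V ≈ 3820 m³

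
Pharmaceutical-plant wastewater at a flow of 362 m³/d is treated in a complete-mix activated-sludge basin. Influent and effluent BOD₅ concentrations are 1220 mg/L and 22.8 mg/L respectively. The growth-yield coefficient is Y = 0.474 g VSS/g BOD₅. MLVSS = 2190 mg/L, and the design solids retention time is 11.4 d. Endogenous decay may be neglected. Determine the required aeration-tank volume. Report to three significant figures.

V ≈ 1070 m³

V·X = Y·Q·ΔS·θ_c gives V = 0.474 × 362 × (1220 − 22.8) × 11.4 / 2190 = 1069 m³.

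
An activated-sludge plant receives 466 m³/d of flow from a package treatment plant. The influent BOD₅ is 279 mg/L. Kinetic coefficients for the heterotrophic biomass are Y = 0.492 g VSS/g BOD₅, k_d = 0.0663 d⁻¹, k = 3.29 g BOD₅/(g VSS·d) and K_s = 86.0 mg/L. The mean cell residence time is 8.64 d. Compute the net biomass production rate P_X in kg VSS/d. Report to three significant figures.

For a completely mixed reactor with recycle the Lawrence–McCarty relation gives S = K_s·(1 + k_d·θ_c) / [θ_c·(Y·k − k_d) − 1] = 86.0 × (1 + 0.0663 × 8.64) / [8.64 × (0.492 × 3.29 − 0.0663) − 1] = 135.3 / 12.41 = 10.90 mg/L.
The observed yield is Y_obs = Y/(1 + k_d·θ_c) = 0.492 / (1 + 0.0663 × 8.64) = 0.492 / 1.573 = 0.3128 g VSS per g BOD₅ removed.
Q·(S₀ − S) = 466 × (279 − 10.9) × 10⁻³ = 124.9 kg/d removed.
Net biomass production P_X = Y_obs × Q·(S₀ − S) = 0.3128 × 124.9 = 39.08 kg VSS/d.

P_X ≈ 39.1 kg VSS/d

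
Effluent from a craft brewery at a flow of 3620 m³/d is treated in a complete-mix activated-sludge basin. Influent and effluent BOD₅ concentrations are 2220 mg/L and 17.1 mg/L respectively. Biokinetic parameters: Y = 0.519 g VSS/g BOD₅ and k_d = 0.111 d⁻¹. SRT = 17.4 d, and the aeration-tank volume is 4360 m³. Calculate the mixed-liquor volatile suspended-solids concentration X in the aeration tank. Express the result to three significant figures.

X = Y·Q·ΔS·θ_c / [V·(1 + k_d θ_c)] = 0.519 × 3620 × (2220 − 17.1) × 17.4 / [4360 × (1 + 0.111 × 17.4)] = 5635 mg/L.

X ≈ 5630 mg/L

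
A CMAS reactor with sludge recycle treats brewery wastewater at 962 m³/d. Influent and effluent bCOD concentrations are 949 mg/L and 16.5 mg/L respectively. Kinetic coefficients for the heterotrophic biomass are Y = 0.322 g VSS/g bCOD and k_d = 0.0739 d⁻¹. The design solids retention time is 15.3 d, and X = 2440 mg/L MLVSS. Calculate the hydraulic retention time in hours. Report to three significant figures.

Rearranging the biomass balance for a CMAS with decay, V = Y·Q·ΔS·θ_c / [X·(1+k_d θ_c)] = 0.322 × 962 × (949 − 16.5) × 15.3 / [2440 × (1 + 0.0739 × 15.3)] = 4.42×10^6 / 5199 = 850.1 m³.
τ = V/Q = 850.1/962 = 0.8837 d, or 21.21 h.

τ ≈ 21.2 h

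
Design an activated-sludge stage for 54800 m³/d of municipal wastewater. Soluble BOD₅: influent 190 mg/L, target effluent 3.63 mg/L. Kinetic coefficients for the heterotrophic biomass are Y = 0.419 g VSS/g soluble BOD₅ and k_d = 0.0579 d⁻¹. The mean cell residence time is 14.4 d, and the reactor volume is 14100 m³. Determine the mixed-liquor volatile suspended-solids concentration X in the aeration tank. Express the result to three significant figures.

X ≈ 2380 mg/L

X = Y·Q·ΔS·θ_c / [V·(1 + k_d θ_c)] = 0.419 × 54800 × (190 − 3.63) × 14.4 / [14100 × (1 + 0.0579 × 14.4)] = 2383 mg/L.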